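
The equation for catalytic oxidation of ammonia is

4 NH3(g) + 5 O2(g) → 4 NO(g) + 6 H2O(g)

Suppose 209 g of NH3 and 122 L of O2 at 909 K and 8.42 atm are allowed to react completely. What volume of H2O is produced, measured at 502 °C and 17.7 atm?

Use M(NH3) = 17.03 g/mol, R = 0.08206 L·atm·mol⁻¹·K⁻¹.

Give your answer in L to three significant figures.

59.4 L

n(NH3) = 209 / 17.03 = 12.27 mol
n(O2) = PV/RT = (8.42 × 122) / (0.08206 × 909) = 13.77 mol
For 12.27 mol NH3, stoichiometry requires (5/4) × 12.27 = 15.34 mol O2; 13.77 mol is available, so O2 is limiting.
n(H2O) = (6/5) × 13.77 = 16.52 mol
V(H2O) = nRT/P = 16.52 × 0.08206 × 775.15 / 17.7 = 59.37 L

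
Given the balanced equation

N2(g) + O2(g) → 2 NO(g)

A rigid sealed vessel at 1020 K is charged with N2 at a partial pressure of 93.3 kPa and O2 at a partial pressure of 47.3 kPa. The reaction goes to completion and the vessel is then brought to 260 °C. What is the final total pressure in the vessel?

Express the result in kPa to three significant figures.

Because the vessel is rigid and T is held at 1020 K, work the stoichiometry in partial pressures (P_i = n_iRT/V).
P(O2) required for 93.3 kPa of N2 = (1/1) × 93.3 = 93.30 kPa; available 47.3 kPa, so O2 is limiting.
P(N2) remaining = 93.3 − (1/1) × 47.3 = 46.00 kPa
P(gaseous products) = (2)/1 × 47.3 = 94.60 kPa
P_total at 1020 K = 46.00 + 94.60 = 140.6 kPa
Scaling to 260 °C: P = 140.6 × 533.15/1020 = 73.49 kPa

73.5 kPa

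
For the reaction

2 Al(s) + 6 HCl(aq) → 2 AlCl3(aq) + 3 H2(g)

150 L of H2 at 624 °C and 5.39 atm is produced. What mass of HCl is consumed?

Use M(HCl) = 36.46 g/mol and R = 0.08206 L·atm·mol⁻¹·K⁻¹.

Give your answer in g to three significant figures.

801 g

n(H2) = PV/RT = (5.39 × 150) / (0.08206 × 897.15) = 10.98 mol
n(HCl) = (6/3) × 10.98 = 21.96 mol
m(HCl) = 21.96 × 36.46 = 800.7 g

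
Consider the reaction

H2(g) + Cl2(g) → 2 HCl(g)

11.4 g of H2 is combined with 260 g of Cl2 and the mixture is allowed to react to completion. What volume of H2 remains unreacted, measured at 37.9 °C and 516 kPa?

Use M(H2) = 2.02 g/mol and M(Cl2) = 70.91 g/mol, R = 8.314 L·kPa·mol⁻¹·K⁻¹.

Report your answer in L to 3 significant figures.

9.91 L

n(H2) = 11.4 / 2.02 = 5.644 mol
n(Cl2) = 260 / 70.91 = 3.667 mol
For 5.644 mol H2, stoichiometry requires (1/1) × 5.644 = 5.644 mol Cl2; 3.667 mol is available, so Cl2 is limiting.
n(H2) consumed = (1/1) × 3.667 = 3.667 mol; remaining = 5.644 − 3.667 = 1.977 mol
V(H2) = nRT/P = 1.977 × 8.314 × 311.05 / 516 = 9.908 L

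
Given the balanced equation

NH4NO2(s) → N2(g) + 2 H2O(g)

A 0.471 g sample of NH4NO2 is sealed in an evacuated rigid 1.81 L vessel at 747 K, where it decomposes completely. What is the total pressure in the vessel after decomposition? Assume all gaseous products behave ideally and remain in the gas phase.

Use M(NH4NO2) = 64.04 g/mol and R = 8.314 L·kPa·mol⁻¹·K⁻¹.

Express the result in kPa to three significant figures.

75.7 kPa

n(NH4NO2) = 0.471 / 64.04 = 0.007355 mol
n(gas produced) = (3/1) × 0.007355 = 0.02207 mol
P = nRT/V = 0.02207 × 8.314 × 747 / 1.81 = 75.73 kPa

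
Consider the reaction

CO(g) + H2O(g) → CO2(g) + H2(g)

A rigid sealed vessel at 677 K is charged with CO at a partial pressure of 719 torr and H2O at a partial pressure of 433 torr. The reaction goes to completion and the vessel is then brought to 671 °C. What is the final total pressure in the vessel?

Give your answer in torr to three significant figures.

1610 torr

At constant V, partial pressures at 677 K are proportional to moles, so apply stoichiometry directly to pressures.
P(H2O) required for 719 torr of CO = (1/1) × 719 = 719.0 torr; available 433 torr, so H2O is limiting.
P(CO) remaining = 719 − (1/1) × 433 = 286.0 torr
P(gaseous products) = (1+1)/1 × 433 = 866.0 torr
P_total at 677 K = 286.0 + 866.0 = 1152 torr
Scaling to 671 °C: P = 1152 × 944.15/677 = 1607 torr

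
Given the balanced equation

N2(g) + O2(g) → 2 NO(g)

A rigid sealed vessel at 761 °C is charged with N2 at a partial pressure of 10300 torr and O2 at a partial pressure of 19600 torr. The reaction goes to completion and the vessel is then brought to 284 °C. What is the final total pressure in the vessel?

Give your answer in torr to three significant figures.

16100 torr

Because the vessel is rigid and T is held at 761 °C, work the stoichiometry in partial pressures (P_i = n_iRT/V).
P(O2) required for 10300 torr of N2 = (1/1) × 10300 = 10300 torr; available 19600 torr, so N2 is limiting.
P(O2) remaining = 19600 − (1/1) × 10300 = 9300 torr
P(gaseous products) = (2)/1 × 10300 = 20600 torr
P_total at 761 °C = 9300 + 20600 = 29900 torr
Scaling to 284 °C: P = 29900 × 557.15/1034.15 = 16110 torr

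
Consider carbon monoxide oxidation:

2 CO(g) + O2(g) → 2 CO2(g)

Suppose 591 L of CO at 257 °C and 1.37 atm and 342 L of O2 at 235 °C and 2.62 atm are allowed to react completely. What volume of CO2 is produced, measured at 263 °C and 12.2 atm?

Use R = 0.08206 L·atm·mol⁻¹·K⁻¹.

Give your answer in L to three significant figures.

67.1 L

n(CO) = PV/RT = (1.37 × 591) / (0.08206 × 530.15) = 18.61 mol
n(O2) = PV/RT = (2.62 × 342) / (0.08206 × 508.15) = 21.49 mol
For 18.61 mol CO, stoichiometry requires (1/2) × 18.61 = 9.305 mol O2; 21.49 mol is available, so CO is limiting.
n(CO2) = (2/2) × 18.61 = 18.61 mol
V(CO2) = nRT/P = 18.61 × 0.08206 × 536.15 / 12.2 = 67.11 L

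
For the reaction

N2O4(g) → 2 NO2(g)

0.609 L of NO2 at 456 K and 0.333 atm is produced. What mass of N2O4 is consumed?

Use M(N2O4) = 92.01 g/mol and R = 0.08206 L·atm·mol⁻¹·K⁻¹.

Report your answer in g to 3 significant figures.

n(NO2) = PV/RT = (0.333 × 0.609) / (0.08206 × 456) = 0.005420 mol
n(N2O4) = (1/2) × 0.005420 = 0.002710 mol
m(N2O4) = 0.002710 × 92.01 = 0.2493 g

0.249 g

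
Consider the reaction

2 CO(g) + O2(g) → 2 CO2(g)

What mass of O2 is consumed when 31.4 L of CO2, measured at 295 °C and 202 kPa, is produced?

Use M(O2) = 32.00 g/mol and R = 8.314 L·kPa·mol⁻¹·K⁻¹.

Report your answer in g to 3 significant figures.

n(CO2) = PV/RT = (202 × 31.4) / (8.314 × 568.15) = 1.343 mol
n(O2) = (1/2) × 1.343 = 0.6715 mol
m(O2) = 0.6715 × 32.00 = 21.49 g

21.5 g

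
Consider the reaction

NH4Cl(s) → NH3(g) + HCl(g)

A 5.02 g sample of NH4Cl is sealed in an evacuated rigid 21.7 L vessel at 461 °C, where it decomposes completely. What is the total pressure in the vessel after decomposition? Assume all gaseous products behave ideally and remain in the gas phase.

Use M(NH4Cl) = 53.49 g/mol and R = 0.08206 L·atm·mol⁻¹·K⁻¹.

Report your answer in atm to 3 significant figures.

n(NH4Cl) = 5.02 / 53.49 = 0.09385 mol
n(gas produced) = (2/1) × 0.09385 = 0.1877 mol
P = nRT/V = 0.1877 × 0.08206 × 734.15 / 21.7 = 0.5211 atm

0.521 atm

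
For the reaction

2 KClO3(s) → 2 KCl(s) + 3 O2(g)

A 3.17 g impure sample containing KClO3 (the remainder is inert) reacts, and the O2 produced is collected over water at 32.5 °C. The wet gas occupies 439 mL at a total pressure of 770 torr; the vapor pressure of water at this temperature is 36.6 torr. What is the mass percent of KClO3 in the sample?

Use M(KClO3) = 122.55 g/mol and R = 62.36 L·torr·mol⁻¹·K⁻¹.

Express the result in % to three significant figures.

43.5 %

P(O2) = 770 − 36.6 = 733.4 torr
n(O2) = PV/RT = (733.4 × 0.4390) / (62.36 × 305.65) = 0.01689 mol
n(KClO3) = (2/3) × 0.01689 = 0.01126 mol
m(KClO3) = 0.01126 × 122.55 = 1.380 g
%KClO3 = 1.380 / 3.17 × 100 = 43.53%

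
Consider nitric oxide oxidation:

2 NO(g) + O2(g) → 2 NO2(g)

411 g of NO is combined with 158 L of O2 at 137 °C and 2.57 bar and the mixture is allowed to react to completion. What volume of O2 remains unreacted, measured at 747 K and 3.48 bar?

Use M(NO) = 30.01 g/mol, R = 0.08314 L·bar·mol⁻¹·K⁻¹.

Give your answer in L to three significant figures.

90.3 L

n(NO) = 411 / 30.01 = 13.70 mol
n(O2) = PV/RT = (2.57 × 158) / (0.08314 × 410.15) = 11.91 mol
For 13.70 mol NO, stoichiometry requires (1/2) × 13.70 = 6.850 mol O2; 11.91 mol is available, so NO is limiting.
n(O2) consumed = (1/2) × 13.70 = 6.850 mol; remaining = 11.91 − 6.850 = 5.060 mol
V(O2) = nRT/P = 5.060 × 0.08314 × 747 / 3.48 = 90.30 L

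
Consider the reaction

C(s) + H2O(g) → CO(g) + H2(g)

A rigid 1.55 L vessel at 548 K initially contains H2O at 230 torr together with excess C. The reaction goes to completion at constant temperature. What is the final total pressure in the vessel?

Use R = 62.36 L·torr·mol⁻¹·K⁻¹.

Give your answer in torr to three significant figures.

460 torr

Since T and V are fixed, P_final/P_initial = n_final/n_initial = 2/1.
P_final = (2/1) × 230 = 460.0 torr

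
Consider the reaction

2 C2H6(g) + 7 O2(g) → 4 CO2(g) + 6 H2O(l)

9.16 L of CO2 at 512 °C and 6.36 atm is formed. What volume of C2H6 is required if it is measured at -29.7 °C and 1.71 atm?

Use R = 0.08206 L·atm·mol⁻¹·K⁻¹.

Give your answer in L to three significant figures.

n(CO2) = PV/RT = (6.36 × 9.16) / (0.08206 × 785.15) = 0.9042 mol
n(C2H6) = (2/4) × 0.9042 = 0.4521 mol
V = nRT/P = 0.4521 × 0.08206 × 243.45 / 1.71 = 5.282 L

5.28 L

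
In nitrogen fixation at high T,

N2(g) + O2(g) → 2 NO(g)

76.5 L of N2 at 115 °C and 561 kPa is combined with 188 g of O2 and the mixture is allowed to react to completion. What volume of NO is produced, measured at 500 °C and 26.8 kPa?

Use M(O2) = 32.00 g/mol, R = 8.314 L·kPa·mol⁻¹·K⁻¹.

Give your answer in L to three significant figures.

2820 L

n(N2) = PV/RT = (561 × 76.5) / (8.314 × 388.15) = 13.30 mol
n(O2) = 188 / 32.00 = 5.875 mol
For 13.30 mol N2, stoichiometry requires (1/1) × 13.30 = 13.30 mol O2; 5.875 mol is available, so O2 is limiting.
n(NO) = (2/1) × 5.875 = 11.75 mol
V(NO) = nRT/P = 11.75 × 8.314 × 773.15 / 26.8 = 2818 L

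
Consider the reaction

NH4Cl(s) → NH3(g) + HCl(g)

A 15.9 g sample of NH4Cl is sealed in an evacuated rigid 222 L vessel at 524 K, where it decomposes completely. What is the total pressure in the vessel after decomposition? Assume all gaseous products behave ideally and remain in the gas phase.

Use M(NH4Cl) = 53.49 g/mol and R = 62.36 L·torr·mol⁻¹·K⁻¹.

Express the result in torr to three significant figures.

n(NH4Cl) = 15.9 / 53.49 = 0.2973 mol
n(gas produced) = (2/1) × 0.2973 = 0.5946 mol
P = nRT/V = 0.5946 × 62.36 × 524 / 222 = 87.52 torr

87.5 torr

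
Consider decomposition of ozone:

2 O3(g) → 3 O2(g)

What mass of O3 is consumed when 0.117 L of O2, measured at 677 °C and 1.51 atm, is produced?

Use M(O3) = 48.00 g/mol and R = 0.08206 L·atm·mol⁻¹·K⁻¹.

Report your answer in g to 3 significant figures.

0.0725 g

n(O2) = PV/RT = (1.51 × 0.117) / (0.08206 × 950.15) = 0.002266 mol
n(O3) = (2/3) × 0.002266 = 0.001511 mol
m(O3) = 0.001511 × 48.00 = 0.07253 g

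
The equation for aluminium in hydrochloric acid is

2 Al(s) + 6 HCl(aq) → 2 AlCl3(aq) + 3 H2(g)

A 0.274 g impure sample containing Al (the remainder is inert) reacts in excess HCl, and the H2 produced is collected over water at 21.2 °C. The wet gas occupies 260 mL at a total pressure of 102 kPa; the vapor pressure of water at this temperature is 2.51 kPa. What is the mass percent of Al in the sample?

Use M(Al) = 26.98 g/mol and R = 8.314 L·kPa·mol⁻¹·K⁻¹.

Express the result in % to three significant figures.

P(H2) = 102 − 2.51 = 99.49 kPa
n(H2) = PV/RT = (99.49 × 0.2600) / (8.314 × 294.35) = 0.01057 mol
n(Al) = (2/3) × 0.01057 = 0.007047 mol
m(Al) = 0.007047 × 26.98 = 0.1901 g
%Al = 0.1901 / 0.274 × 100 = 69.38%

69.4 %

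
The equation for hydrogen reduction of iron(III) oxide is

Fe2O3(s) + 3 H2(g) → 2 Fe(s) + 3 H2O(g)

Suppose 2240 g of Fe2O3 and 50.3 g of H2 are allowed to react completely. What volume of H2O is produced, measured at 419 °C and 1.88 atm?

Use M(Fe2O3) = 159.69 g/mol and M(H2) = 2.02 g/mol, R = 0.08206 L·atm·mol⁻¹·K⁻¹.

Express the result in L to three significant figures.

n(Fe2O3) = 2240 / 159.69 = 14.03 mol
n(H2) = 50.3 / 2.02 = 24.90 mol
For 14.03 mol Fe2O3, stoichiometry requires (3/1) × 14.03 = 42.09 mol H2; 24.90 mol is available, so H2 is limiting.
n(H2O) = (3/3) × 24.90 = 24.90 mol
V(H2O) = nRT/P = 24.90 × 0.08206 × 692.15 / 1.88 = 752.3 L

752 L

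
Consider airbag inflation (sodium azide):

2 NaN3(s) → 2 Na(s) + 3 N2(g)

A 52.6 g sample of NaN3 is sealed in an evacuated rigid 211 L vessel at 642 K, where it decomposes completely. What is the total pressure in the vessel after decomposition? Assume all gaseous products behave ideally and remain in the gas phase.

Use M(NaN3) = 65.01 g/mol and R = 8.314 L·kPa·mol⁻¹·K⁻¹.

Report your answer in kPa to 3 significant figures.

n(NaN3) = 52.6 / 65.01 = 0.8091 mol
n(gas produced) = (3/2) × 0.8091 = 1.214 mol
P = nRT/V = 1.214 × 8.314 × 642 / 211 = 30.71 kPa

30.7 kPa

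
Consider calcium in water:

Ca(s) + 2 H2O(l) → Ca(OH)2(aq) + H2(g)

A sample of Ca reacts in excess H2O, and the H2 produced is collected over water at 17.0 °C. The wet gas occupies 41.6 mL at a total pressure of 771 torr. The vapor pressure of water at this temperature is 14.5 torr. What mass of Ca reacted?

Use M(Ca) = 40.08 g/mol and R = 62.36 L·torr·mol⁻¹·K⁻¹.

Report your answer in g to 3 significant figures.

0.0697 g

P(H2) = 771 − 14.5 = 756.5 torr
n(H2) = PV/RT = (756.5 × 0.04160) / (62.36 × 290.15) = 0.001739 mol
n(Ca) = (1/1) × 0.001739 = 0.001739 mol
m(Ca) = 0.001739 × 40.08 = 0.06970 g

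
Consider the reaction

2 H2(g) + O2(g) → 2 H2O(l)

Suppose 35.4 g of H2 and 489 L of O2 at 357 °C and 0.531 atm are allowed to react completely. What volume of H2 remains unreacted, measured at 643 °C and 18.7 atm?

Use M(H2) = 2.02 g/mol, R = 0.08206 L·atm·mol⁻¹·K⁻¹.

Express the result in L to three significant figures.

30.1 L

n(H2) = 35.4 / 2.02 = 17.52 mol
n(O2) = PV/RT = (0.531 × 489) / (0.08206 × 630.15) = 5.021 mol
For 17.52 mol H2, stoichiometry requires (1/2) × 17.52 = 8.760 mol O2; 5.021 mol is available, so O2 is limiting.
n(H2) consumed = (2/1) × 5.021 = 10.04 mol; remaining = 17.52 − 10.04 = 7.480 mol
V(H2) = nRT/P = 7.480 × 0.08206 × 916.15 / 18.7 = 30.07 L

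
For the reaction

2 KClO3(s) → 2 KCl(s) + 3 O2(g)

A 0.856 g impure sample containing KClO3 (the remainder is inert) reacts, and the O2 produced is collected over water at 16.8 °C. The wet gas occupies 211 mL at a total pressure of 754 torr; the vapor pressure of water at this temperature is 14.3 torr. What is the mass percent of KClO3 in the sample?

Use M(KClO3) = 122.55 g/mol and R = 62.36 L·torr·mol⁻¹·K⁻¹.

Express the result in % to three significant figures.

82.4 %

P(O2) = 754 − 14.3 = 739.7 torr
n(O2) = PV/RT = (739.7 × 0.2110) / (62.36 × 289.95) = 0.008632 mol
n(KClO3) = (2/3) × 0.008632 = 0.005755 mol
m(KClO3) = 0.005755 × 122.55 = 0.7053 g
%KClO3 = 0.7053 / 0.856 × 100 = 82.39%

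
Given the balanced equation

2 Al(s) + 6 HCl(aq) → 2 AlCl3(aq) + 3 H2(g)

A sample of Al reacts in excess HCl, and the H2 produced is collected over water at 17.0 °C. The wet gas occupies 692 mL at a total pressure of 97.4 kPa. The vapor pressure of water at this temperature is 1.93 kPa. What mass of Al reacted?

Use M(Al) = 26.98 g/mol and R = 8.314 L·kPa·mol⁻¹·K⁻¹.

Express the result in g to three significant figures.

0.493 g

P(H2) = 97.4 − 1.93 = 95.47 kPa
n(H2) = PV/RT = (95.47 × 0.6920) / (8.314 × 290.15) = 0.02739 mol
n(Al) = (2/3) × 0.02739 = 0.01826 mol
m(Al) = 0.01826 × 26.98 = 0.4927 g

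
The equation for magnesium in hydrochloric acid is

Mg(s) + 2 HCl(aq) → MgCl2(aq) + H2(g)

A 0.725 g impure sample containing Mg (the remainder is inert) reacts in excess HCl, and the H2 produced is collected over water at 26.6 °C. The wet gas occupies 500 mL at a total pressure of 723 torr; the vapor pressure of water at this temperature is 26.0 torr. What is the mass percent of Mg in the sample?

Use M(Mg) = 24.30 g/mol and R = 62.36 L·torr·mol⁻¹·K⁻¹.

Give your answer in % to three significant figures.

P(H2) = 723 − 26.0 = 697.0 torr
n(H2) = PV/RT = (697.0 × 0.5000) / (62.36 × 299.75) = 0.01864 mol
n(Mg) = (1/1) × 0.01864 = 0.01864 mol
m(Mg) = 0.01864 × 24.30 = 0.4530 g
%Mg = 0.4530 / 0.725 × 100 = 62.48%

62.5 %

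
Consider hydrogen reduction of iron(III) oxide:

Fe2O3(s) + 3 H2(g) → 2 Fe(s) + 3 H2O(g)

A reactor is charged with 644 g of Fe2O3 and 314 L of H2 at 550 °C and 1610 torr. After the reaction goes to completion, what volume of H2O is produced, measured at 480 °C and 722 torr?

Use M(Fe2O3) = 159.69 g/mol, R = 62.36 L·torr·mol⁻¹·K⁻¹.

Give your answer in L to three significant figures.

n(Fe2O3) = 644 / 159.69 = 4.033 mol
n(H2) = PV/RT = (1610 × 314) / (62.36 × 823.15) = 9.849 mol
For 4.033 mol Fe2O3, stoichiometry requires (3/1) × 4.033 = 12.10 mol H2; 9.849 mol is available, so H2 is limiting.
n(H2O) = (3/3) × 9.849 = 9.849 mol
V(H2O) = nRT/P = 9.849 × 62.36 × 753.15 / 722 = 640.7 L

641 L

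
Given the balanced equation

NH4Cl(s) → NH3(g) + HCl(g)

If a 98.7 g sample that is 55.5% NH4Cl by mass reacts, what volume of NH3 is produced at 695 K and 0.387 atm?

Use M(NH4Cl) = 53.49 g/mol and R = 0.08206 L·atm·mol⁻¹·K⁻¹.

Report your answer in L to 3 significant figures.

mass of NH4Cl = 98.7 × 55.5/100 = 54.78 g
n(NH4Cl) = 54.78 / 53.49 = 1.024 mol
n(NH3) = (1/1) × 1.024 = 1.024 mol
V = nRT/P = 1.024 × 0.08206 × 695 / 0.387 = 150.9 L

151 L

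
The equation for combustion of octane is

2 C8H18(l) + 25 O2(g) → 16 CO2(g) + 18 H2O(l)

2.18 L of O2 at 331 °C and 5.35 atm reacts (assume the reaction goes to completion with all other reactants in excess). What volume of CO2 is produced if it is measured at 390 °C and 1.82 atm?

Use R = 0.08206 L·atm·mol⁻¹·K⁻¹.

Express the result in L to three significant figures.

4.50 L

n(O2) = PV/RT = (5.35 × 2.18) / (0.08206 × 604.15) = 0.2353 mol
n(CO2) = (16/25) × 0.2353 = 0.1506 mol
V = nRT/P = 0.1506 × 0.08206 × 663.15 / 1.82 = 4.503 L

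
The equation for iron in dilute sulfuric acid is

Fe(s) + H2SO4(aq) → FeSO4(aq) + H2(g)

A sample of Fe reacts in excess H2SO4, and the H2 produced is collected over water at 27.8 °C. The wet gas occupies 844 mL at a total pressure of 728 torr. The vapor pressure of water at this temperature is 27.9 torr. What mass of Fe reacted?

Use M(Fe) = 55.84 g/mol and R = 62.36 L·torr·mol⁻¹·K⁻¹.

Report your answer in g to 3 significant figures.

1.76 g

P(H2) = 728 − 27.9 = 700.1 torr
n(H2) = PV/RT = (700.1 × 0.8440) / (62.36 × 300.95) = 0.03148 mol
n(Fe) = (1/1) × 0.03148 = 0.03148 mol
m(Fe) = 0.03148 × 55.84 = 1.758 g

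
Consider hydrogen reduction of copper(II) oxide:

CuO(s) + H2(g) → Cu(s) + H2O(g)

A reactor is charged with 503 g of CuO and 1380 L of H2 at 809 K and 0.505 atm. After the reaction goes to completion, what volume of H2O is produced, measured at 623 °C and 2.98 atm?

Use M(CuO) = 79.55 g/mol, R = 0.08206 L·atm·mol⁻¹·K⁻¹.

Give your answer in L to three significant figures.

156 L

n(CuO) = 503 / 79.55 = 6.323 mol
n(H2) = PV/RT = (0.505 × 1380) / (0.08206 × 809) = 10.50 mol
For 6.323 mol CuO, stoichiometry requires (1/1) × 6.323 = 6.323 mol H2; 10.50 mol is available, so CuO is limiting.
n(H2O) = (1/1) × 6.323 = 6.323 mol
V(H2O) = nRT/P = 6.323 × 0.08206 × 896.15 / 2.98 = 156.0 L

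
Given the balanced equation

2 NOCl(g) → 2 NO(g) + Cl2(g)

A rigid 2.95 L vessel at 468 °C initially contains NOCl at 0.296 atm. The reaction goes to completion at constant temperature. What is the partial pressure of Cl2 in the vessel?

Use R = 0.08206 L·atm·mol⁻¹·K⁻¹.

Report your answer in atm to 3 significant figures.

0.148 atm

n(NOCl)₀ = PV/RT = (0.296 × 2.95) / (0.08206 × 741.15) = 0.01436 mol
n(Cl2) = (1/2) × 0.01436 = 0.007180 mol
P(Cl2) = nRT/V = 0.007180 × 0.08206 × 741.15 / 2.95 = 0.1480 atm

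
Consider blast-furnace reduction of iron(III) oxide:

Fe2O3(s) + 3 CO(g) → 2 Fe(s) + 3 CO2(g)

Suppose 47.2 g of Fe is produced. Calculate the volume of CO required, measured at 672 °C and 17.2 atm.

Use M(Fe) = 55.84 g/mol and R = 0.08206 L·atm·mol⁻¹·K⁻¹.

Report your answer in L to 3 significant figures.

n(Fe) = 47.20 / 55.84 = 0.8453 mol
n(CO) = (3/2) × 0.8453 = 1.268 mol
V = nRT/P = 1.268 × 0.08206 × 945.15 / 17.2 = 5.718 L

5.72 L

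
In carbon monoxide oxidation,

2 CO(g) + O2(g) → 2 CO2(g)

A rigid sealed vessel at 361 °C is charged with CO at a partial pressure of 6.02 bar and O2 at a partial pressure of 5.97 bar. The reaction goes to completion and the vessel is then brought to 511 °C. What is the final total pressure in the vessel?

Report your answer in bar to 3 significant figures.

11.1 bar

At constant V, partial pressures at 361 °C are proportional to moles, so apply stoichiometry directly to pressures.
P(O2) required for 6.02 bar of CO = (1/2) × 6.02 = 3.010 bar; available 5.97 bar, so CO is limiting.
P(O2) remaining = 5.97 − (1/2) × 6.02 = 2.960 bar
P(gaseous products) = (2)/2 × 6.02 = 6.020 bar
P_total at 361 °C = 2.960 + 6.020 = 8.980 bar
Scaling to 511 °C: P = 8.980 × 784.15/634.15 = 11.10 bar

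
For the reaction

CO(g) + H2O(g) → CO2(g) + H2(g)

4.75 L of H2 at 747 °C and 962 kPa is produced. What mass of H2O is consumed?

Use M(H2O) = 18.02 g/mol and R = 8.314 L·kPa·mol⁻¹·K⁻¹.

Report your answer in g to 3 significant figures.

n(H2) = PV/RT = (962 × 4.75) / (8.314 × 1020.15) = 0.5388 mol
n(H2O) = (1/1) × 0.5388 = 0.5388 mol
m(H2O) = 0.5388 × 18.02 = 9.709 g

9.71 g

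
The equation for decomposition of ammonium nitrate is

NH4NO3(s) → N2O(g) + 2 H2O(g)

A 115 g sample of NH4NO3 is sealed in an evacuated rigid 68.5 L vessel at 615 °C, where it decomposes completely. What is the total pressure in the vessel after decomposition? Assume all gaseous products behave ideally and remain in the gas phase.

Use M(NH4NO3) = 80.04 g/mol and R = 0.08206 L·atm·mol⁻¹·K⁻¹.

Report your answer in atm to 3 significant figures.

n(NH4NO3) = 115 / 80.04 = 1.437 mol
n(gas produced) = (3/1) × 1.437 = 4.311 mol
P = nRT/V = 4.311 × 0.08206 × 888.15 / 68.5 = 4.587 atm

4.59 atm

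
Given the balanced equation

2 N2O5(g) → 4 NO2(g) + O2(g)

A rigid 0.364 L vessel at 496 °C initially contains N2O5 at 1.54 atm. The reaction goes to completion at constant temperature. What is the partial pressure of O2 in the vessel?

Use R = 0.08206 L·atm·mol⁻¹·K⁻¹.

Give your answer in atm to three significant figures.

0.770 atm

n(N2O5)₀ = PV/RT = (1.54 × 0.364) / (0.08206 × 769.15) = 0.008881 mol
n(O2) = (1/2) × 0.008881 = 0.004441 mol
P(O2) = nRT/V = 0.004441 × 0.08206 × 769.15 / 0.364 = 0.7701 atm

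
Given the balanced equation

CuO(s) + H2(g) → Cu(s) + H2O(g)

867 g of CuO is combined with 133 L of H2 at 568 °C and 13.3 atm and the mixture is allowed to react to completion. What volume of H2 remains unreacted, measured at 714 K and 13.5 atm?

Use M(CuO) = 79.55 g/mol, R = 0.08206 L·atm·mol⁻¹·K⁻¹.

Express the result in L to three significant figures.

63.9 L

n(CuO) = 867 / 79.55 = 10.90 mol
n(H2) = PV/RT = (13.3 × 133) / (0.08206 × 841.15) = 25.63 mol
For 10.90 mol CuO, stoichiometry requires (1/1) × 10.90 = 10.90 mol H2; 25.63 mol is available, so CuO is limiting.
n(H2) consumed = (1/1) × 10.90 = 10.90 mol; remaining = 25.63 − 10.90 = 14.73 mol
V(H2) = nRT/P = 14.73 × 0.08206 × 714 / 13.5 = 63.93 L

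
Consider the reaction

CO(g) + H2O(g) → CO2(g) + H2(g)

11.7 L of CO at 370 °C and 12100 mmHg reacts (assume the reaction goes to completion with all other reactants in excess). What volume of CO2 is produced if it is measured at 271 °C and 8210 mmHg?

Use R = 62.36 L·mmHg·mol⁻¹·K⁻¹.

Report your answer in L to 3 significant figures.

n(CO) = PV/RT = (12100 × 11.7) / (62.36 × 643.15) = 3.530 mol
n(CO2) = (1/1) × 3.530 = 3.530 mol
V = nRT/P = 3.530 × 62.36 × 544.15 / 8210 = 14.59 L

14.6 L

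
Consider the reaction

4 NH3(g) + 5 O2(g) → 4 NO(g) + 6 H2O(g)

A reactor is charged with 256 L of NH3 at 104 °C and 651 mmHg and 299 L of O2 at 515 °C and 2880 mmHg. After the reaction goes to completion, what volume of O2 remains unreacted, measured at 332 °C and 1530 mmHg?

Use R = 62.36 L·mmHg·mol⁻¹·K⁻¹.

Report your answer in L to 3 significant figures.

214 L

n(NH3) = PV/RT = (651 × 256) / (62.36 × 377.15) = 7.086 mol
n(O2) = PV/RT = (2880 × 299) / (62.36 × 788.15) = 17.52 mol
For 7.086 mol NH3, stoichiometry requires (5/4) × 7.086 = 8.857 mol O2; 17.52 mol is available, so NH3 is limiting.
n(O2) consumed = (5/4) × 7.086 = 8.857 mol; remaining = 17.52 − 8.857 = 8.663 mol
V(O2) = nRT/P = 8.663 × 62.36 × 605.15 / 1530 = 213.7 L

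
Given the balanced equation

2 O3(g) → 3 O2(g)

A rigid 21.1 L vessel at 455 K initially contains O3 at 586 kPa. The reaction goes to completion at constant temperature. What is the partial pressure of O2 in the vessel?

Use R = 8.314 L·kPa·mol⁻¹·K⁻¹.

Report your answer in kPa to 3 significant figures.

n(O3)₀ = PV/RT = (586 × 21.1) / (8.314 × 455) = 3.269 mol
n(O2) = (3/2) × 3.269 = 4.904 mol
P(O2) = nRT/V = 4.904 × 8.314 × 455 / 21.1 = 879.2 kPa

879 kPa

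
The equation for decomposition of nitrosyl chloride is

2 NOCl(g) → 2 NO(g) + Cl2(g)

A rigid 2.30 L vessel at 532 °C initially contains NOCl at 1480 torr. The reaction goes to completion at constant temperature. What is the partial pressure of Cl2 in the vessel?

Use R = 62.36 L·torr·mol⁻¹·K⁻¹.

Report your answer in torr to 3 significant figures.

n(NOCl)₀ = PV/RT = (1480 × 2.30) / (62.36 × 805.15) = 0.06780 mol
n(Cl2) = (1/2) × 0.06780 = 0.03390 mol
P(Cl2) = nRT/V = 0.03390 × 62.36 × 805.15 / 2.30 = 740.0 torr

740 torr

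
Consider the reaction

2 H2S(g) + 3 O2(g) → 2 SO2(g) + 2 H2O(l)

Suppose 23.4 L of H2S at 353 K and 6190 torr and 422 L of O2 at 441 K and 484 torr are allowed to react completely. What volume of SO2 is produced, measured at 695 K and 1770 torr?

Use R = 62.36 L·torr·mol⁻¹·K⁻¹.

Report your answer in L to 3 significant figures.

n(H2S) = PV/RT = (6190 × 23.4) / (62.36 × 353) = 6.580 mol
n(O2) = PV/RT = (484 × 422) / (62.36 × 441) = 7.427 mol
For 6.580 mol H2S, stoichiometry requires (3/2) × 6.580 = 9.870 mol O2; 7.427 mol is available, so O2 is limiting.
n(SO2) = (2/3) × 7.427 = 4.951 mol
V(SO2) = nRT/P = 4.951 × 62.36 × 695 / 1770 = 121.2 L

121 L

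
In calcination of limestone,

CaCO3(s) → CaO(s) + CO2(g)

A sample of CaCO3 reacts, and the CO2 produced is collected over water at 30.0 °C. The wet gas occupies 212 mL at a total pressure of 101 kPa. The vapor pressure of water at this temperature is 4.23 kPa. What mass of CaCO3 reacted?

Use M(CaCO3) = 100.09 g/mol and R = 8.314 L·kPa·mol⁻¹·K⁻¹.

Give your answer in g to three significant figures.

P(CO2) = 101 − 4.23 = 96.77 kPa
n(CO2) = PV/RT = (96.77 × 0.2120) / (8.314 × 303.15) = 0.008140 mol
n(CaCO3) = (1/1) × 0.008140 = 0.008140 mol
m(CaCO3) = 0.008140 × 100.09 = 0.8147 g

0.815 g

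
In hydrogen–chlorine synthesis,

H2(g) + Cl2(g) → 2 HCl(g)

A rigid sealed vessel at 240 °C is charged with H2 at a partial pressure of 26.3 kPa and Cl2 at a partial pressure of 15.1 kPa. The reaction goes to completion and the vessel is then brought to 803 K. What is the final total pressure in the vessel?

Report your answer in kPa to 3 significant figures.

Because the vessel is rigid and T is held at 240 °C, work the stoichiometry in partial pressures (P_i = n_iRT/V).
P(Cl2) required for 26.3 kPa of H2 = (1/1) × 26.3 = 26.30 kPa; available 15.1 kPa, so Cl2 is limiting.
P(H2) remaining = 26.3 − (1/1) × 15.1 = 11.20 kPa
P(gaseous products) = (2)/1 × 15.1 = 30.20 kPa
P_total at 240 °C = 11.20 + 30.20 = 41.40 kPa
Scaling to 803 K: P = 41.40 × 803/513.15 = 64.78 kPa

64.8 kPa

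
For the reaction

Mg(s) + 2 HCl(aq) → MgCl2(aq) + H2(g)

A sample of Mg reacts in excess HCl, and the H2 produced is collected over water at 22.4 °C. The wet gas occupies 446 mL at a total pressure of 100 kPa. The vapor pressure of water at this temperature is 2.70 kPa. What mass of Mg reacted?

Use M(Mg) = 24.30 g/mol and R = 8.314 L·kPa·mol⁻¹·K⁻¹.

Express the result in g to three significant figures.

P(H2) = 100 − 2.70 = 97.30 kPa
n(H2) = PV/RT = (97.30 × 0.4460) / (8.314 × 295.55) = 0.01766 mol
n(Mg) = (1/1) × 0.01766 = 0.01766 mol
m(Mg) = 0.01766 × 24.30 = 0.4291 g

0.429 g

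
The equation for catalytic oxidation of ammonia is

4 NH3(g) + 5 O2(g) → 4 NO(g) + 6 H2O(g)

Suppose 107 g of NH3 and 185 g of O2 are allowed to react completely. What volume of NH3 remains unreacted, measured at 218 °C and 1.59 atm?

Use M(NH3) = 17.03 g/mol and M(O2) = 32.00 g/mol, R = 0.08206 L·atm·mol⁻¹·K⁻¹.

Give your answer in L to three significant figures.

n(NH3) = 107 / 17.03 = 6.283 mol
n(O2) = 185 / 32.00 = 5.781 mol
For 6.283 mol NH3, stoichiometry requires (5/4) × 6.283 = 7.854 mol O2; 5.781 mol is available, so O2 is limiting.
n(NH3) consumed = (4/5) × 5.781 = 4.625 mol; remaining = 6.283 − 4.625 = 1.658 mol
V(NH3) = nRT/P = 1.658 × 0.08206 × 491.15 / 1.59 = 42.03 L

42.0 L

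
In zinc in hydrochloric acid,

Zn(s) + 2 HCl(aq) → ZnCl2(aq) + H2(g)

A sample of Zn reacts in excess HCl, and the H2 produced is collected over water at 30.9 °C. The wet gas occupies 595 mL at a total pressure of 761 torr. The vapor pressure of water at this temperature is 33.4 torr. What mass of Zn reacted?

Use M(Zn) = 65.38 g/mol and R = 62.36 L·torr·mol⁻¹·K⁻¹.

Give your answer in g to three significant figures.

1.49 g

P(H2) = 761 − 33.4 = 727.6 torr
n(H2) = PV/RT = (727.6 × 0.5950) / (62.36 × 304.05) = 0.02283 mol
n(Zn) = (1/1) × 0.02283 = 0.02283 mol
m(Zn) = 0.02283 × 65.38 = 1.493 g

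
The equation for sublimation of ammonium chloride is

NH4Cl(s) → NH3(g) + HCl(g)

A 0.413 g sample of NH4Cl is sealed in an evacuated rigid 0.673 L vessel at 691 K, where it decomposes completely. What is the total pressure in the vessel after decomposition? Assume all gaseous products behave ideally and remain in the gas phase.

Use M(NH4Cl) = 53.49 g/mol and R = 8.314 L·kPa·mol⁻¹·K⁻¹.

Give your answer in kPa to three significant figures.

n(NH4Cl) = 0.413 / 53.49 = 0.007721 mol
n(gas produced) = (2/1) × 0.007721 = 0.01544 mol
P = nRT/V = 0.01544 × 8.314 × 691 / 0.673 = 131.8 kPa

132 kPa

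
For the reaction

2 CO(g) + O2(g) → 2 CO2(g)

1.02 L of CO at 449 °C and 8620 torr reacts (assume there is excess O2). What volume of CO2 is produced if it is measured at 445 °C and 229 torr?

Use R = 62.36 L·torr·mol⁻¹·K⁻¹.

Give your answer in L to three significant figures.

38.2 L

n(CO) = PV/RT = (8620 × 1.02) / (62.36 × 722.15) = 0.1952 mol
n(CO2) = (2/2) × 0.1952 = 0.1952 mol
V = nRT/P = 0.1952 × 62.36 × 718.15 / 229 = 38.17 L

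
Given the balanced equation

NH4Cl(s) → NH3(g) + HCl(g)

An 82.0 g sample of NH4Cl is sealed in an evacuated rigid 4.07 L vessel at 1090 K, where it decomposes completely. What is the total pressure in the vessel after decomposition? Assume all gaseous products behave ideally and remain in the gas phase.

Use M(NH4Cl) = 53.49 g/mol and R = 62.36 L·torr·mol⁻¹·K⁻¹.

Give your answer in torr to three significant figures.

n(NH4Cl) = 82.0 / 53.49 = 1.533 mol
n(gas produced) = (2/1) × 1.533 = 3.066 mol
P = nRT/V = 3.066 × 62.36 × 1090 / 4.07 = 51200 torr

51200 torr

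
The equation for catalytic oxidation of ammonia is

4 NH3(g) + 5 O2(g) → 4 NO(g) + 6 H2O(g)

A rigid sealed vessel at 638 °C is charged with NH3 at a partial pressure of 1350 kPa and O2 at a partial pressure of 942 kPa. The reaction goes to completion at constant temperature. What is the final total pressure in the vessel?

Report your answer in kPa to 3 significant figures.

2480 kPa

At constant V, partial pressures at 638 °C are proportional to moles, so apply stoichiometry directly to pressures.
P(O2) required for 1350 kPa of NH3 = (5/4) × 1350 = 1688 kPa; available 942 kPa, so O2 is limiting.
P(NH3) remaining = 1350 − (4/5) × 942 = 596.4 kPa
P(gaseous products) = (4+6)/5 × 942 = 1884 kPa
P_total at 638 °C = 596.4 + 1884 = 2480 kPa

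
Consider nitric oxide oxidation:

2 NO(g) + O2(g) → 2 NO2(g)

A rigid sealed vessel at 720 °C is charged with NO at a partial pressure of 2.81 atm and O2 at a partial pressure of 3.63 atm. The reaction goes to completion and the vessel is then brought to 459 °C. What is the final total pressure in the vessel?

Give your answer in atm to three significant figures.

3.71 atm

Because the vessel is rigid and T is held at 720 °C, work the stoichiometry in partial pressures (P_i = n_iRT/V).
P(O2) required for 2.81 atm of NO = (1/2) × 2.81 = 1.405 atm; available 3.63 atm, so NO is limiting.
P(O2) remaining = 3.63 − (1/2) × 2.81 = 2.225 atm
P(gaseous products) = (2)/2 × 2.81 = 2.810 atm
P_total at 720 °C = 2.225 + 2.810 = 5.035 atm
Scaling to 459 °C: P = 5.035 × 732.15/993.15 = 3.712 atm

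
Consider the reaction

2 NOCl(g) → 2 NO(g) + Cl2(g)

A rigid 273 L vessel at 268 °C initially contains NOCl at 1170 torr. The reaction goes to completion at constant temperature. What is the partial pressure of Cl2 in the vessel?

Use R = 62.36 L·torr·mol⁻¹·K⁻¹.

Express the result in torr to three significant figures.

585 torr

n(NOCl)₀ = PV/RT = (1170 × 273) / (62.36 × 541.15) = 9.465 mol
n(Cl2) = (1/2) × 9.465 = 4.732 mol
P(Cl2) = nRT/V = 4.732 × 62.36 × 541.15 / 273 = 584.9 torr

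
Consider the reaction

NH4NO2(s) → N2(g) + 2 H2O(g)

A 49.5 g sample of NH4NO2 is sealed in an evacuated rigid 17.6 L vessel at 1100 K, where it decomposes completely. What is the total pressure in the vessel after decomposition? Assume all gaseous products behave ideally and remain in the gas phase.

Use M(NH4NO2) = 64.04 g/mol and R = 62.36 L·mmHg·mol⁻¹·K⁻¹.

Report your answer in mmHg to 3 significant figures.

n(NH4NO2) = 49.5 / 64.04 = 0.7730 mol
n(gas produced) = (3/1) × 0.7730 = 2.319 mol
P = nRT/V = 2.319 × 62.36 × 1100 / 17.6 = 9038 mmHg

9040 mmHg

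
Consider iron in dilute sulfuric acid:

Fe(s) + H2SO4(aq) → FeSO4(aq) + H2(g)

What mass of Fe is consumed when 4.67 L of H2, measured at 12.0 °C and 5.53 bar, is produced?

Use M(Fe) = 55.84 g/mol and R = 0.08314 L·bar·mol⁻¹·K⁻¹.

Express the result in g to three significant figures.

60.8 g

n(H2) = PV/RT = (5.53 × 4.67) / (0.08314 × 285.15) = 1.089 mol
n(Fe) = (1/1) × 1.089 = 1.089 mol
m(Fe) = 1.089 × 55.84 = 60.81 g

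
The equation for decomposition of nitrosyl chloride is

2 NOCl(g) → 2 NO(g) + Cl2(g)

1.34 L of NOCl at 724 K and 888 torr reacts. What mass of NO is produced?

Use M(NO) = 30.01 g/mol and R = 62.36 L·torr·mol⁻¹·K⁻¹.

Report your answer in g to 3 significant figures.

n(NOCl) = PV/RT = (888 × 1.34) / (62.36 × 724) = 0.02636 mol
n(NO) = (2/2) × 0.02636 = 0.02636 mol
m(NO) = 0.02636 × 30.01 = 0.7911 g

0.791 g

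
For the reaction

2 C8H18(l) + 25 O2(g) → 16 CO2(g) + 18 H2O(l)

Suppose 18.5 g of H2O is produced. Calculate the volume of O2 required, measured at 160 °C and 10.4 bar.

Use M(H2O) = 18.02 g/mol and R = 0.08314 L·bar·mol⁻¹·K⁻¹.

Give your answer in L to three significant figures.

n(H2O) = 18.50 / 18.02 = 1.027 mol
n(O2) = (25/18) × 1.027 = 1.426 mol
V = nRT/P = 1.426 × 0.08314 × 433.15 / 10.4 = 4.938 L

4.94 L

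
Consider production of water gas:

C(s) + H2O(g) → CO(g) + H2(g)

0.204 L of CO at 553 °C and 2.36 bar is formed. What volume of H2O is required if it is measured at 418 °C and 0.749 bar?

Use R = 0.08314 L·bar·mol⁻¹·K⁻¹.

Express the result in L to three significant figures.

n(CO) = PV/RT = (2.36 × 0.204) / (0.08314 × 826.15) = 0.007009 mol
n(H2O) = (1/1) × 0.007009 = 0.007009 mol
V = nRT/P = 0.007009 × 0.08314 × 691.15 / 0.749 = 0.5377 L

0.538 L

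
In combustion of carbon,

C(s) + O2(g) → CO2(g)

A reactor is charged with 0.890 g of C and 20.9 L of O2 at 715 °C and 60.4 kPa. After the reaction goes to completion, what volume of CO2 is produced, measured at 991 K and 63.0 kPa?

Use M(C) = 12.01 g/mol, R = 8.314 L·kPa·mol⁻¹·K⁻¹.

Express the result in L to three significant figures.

n(C) = 0.890 / 12.01 = 0.07410 mol
n(O2) = PV/RT = (60.4 × 20.9) / (8.314 × 988.15) = 0.1537 mol
For 0.07410 mol C, stoichiometry requires (1/1) × 0.07410 = 0.07410 mol O2; 0.1537 mol is available, so C is limiting.
n(CO2) = (1/1) × 0.07410 = 0.07410 mol
V(CO2) = nRT/P = 0.07410 × 8.314 × 991 / 63.0 = 9.691 L

9.69 L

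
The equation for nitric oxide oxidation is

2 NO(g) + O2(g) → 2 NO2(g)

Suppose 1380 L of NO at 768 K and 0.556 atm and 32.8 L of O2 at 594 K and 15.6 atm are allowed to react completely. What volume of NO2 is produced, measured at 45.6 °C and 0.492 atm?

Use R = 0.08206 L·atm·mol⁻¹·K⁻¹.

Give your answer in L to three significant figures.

n(NO) = PV/RT = (0.556 × 1380) / (0.08206 × 768) = 12.17 mol
n(O2) = PV/RT = (15.6 × 32.8) / (0.08206 × 594) = 10.50 mol
For 12.17 mol NO, stoichiometry requires (1/2) × 12.17 = 6.085 mol O2; 10.50 mol is available, so NO is limiting.
n(NO2) = (2/2) × 12.17 = 12.17 mol
V(NO2) = nRT/P = 12.17 × 0.08206 × 318.75 / 0.492 = 647.0 L

647 L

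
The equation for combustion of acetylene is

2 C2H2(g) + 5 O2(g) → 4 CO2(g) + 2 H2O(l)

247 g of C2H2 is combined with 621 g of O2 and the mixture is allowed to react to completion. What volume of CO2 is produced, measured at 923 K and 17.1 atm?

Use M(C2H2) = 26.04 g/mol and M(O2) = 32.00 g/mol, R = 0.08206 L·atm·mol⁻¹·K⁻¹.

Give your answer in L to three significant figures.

68.8 L

n(C2H2) = 247 / 26.04 = 9.485 mol
n(O2) = 621 / 32.00 = 19.41 mol
For 9.485 mol C2H2, stoichiometry requires (5/2) × 9.485 = 23.71 mol O2; 19.41 mol is available, so O2 is limiting.
n(CO2) = (4/5) × 19.41 = 15.53 mol
V(CO2) = nRT/P = 15.53 × 0.08206 × 923 / 17.1 = 68.79 L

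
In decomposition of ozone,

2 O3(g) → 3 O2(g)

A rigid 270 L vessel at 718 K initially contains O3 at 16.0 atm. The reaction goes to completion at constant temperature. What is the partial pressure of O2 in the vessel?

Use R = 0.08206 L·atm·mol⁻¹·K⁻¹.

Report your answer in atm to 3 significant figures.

24.0 atm

n(O3)₀ = PV/RT = (16.0 × 270) / (0.08206 × 718) = 73.32 mol
n(O2) = (3/2) × 73.32 = 110.0 mol
P(O2) = nRT/V = 110.0 × 0.08206 × 718 / 270 = 24.00 atm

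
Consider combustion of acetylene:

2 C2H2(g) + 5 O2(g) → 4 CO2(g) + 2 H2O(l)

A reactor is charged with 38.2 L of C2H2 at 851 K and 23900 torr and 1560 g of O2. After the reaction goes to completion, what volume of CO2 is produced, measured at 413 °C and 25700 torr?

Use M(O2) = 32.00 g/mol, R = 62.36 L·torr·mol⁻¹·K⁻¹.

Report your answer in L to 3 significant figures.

n(C2H2) = PV/RT = (23900 × 38.2) / (62.36 × 851) = 17.20 mol
n(O2) = 1560 / 32.00 = 48.75 mol
For 17.20 mol C2H2, stoichiometry requires (5/2) × 17.20 = 43.00 mol O2; 48.75 mol is available, so C2H2 is limiting.
n(CO2) = (4/2) × 17.20 = 34.40 mol
V(CO2) = nRT/P = 34.40 × 62.36 × 686.15 / 25700 = 57.27 L

57.3 L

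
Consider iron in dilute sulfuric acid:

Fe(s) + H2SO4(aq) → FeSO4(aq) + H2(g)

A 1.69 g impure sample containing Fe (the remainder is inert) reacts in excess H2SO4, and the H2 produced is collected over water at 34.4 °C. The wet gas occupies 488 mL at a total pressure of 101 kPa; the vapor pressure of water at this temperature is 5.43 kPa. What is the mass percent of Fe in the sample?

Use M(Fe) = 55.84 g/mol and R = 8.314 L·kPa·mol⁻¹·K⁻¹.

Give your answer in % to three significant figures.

60.3 %

P(H2) = 101 − 5.43 = 95.57 kPa
n(H2) = PV/RT = (95.57 × 0.4880) / (8.314 × 307.55) = 0.01824 mol
n(Fe) = (1/1) × 0.01824 = 0.01824 mol
m(Fe) = 0.01824 × 55.84 = 1.019 g
%Fe = 1.019 / 1.69 × 100 = 60.30%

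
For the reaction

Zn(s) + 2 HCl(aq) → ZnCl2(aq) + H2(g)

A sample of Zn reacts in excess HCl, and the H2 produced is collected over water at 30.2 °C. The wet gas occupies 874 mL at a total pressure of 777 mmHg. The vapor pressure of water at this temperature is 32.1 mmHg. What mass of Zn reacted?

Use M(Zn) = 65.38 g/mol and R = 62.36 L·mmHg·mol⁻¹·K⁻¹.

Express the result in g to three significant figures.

P(H2) = 777 − 32.1 = 744.9 mmHg
n(H2) = PV/RT = (744.9 × 0.8740) / (62.36 × 303.35) = 0.03442 mol
n(Zn) = (1/1) × 0.03442 = 0.03442 mol
m(Zn) = 0.03442 × 65.38 = 2.250 g

2.25 g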